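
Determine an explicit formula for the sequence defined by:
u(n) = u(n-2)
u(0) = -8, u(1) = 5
Characteristic equation: x² - 1 = 0, which factors as (x - (-1))(x - (1)) = 0.
Roots r₁ = -1, r₂ = 1 (distinct).
General solution: u(n) = A·(-1)^n + B·(1)^n.
From u(0) = -8: A + B = -8.
From u(1) = 5: -A + B = 5.
Solving: A = - \frac{13}{2}, B = - \frac{3}{2}.
So u(n) = - \frac{13 \left(-1\right)^{n}}{2} - \frac{3}{2}.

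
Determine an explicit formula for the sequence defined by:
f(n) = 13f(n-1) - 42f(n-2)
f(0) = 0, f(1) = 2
Characteristic equation: x² - 13x + 42 = 0, which factors as (x - (7))(x - (6)) = 0.
Roots r₁ = 7, r₂ = 6 (distinct).
General solution: f(n) = A·(7)^n + B·(6)^n.
From f(0) = 0: A + B = 0.
From f(1) = 2: 7A + 6B = 2.
Solving: A = 2, B = -2.
So f(n) = - 2 \cdot 6^{n} + 2 \cdot 7^{n}.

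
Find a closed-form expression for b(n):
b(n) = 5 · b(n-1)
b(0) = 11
Pure geometric recurrence with ratio 5.
By induction b(n) = b(0) · (5)^n = 11 \cdot 5^{n}.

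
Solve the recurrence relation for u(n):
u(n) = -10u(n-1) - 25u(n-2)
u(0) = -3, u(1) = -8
Characteristic equation: x² + 10x + 25 = 0, which is (x - (-5))².
Repeated root r = -5.
General solution: u(n) = (A + Bn)·(-5)^n.
From u(0) = -3: A = -3.
From u(1) = -8: (A + B)·(-5) = -8 ⇒ B = \frac{23}{5}.
So u(n) = \left(\frac{23 n}{5} - 3\right) \cdot (-5)^n.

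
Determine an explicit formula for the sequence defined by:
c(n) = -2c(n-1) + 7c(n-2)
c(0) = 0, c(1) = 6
Characteristic equation: x² + 2x - 7 = 0.
Discriminant Δ = (-2)² + 4·(7) = 32.
Roots r₁,₂ = (-2 ± √32)/2, so r₁ = -1 + 2 \sqrt{2}, r₂ = - 2 \sqrt{2} - 1.
General solution: c(n) = A·r₁^n + B·r₂^n.
From the initial conditions, A + B = 0 and r₁A + r₂B = 6.
Since r₁ - r₂ = √32: A = (6 - (0)r₂)/√32 = \frac{3 \sqrt{2}}{4}, and B = 0 - A = - \frac{3 \sqrt{2}}{4}.
So c(n) = \left(\frac{3 \sqrt{2}}{4}\right)\left(-1 + 2 \sqrt{2}\right)^n + \left(- \frac{3 \sqrt{2}}{4}\right)\left(- 2 \sqrt{2} - 1\right)^n.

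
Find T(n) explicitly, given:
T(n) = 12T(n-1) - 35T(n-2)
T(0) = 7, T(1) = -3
Characteristic equation: x² - 12x + 35 = 0, which factors as (x - (7))(x - (5)) = 0.
Roots r₁ = 7, r₂ = 5 (distinct).
General solution: T(n) = A·(7)^n + B·(5)^n.
From T(0) = 7: A + B = 7.
From T(1) = -3: 7A + 5B = -3.
Solving: A = -19, B = 26.
So T(n) = 26 \cdot 5^{n} - 19 \cdot 7^{n}.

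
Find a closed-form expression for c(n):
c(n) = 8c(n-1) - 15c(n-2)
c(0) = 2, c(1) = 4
Characteristic equation: x² - 8x + 15 = 0, which factors as (x - (5))(x - (3)) = 0.
Roots r₁ = 5, r₂ = 3 (distinct).
General solution: c(n) = A·(5)^n + B·(3)^n.
From c(0) = 2: A + B = 2.
From c(1) = 4: 5A + 3B = 4.
Solving: A = -1, B = 3.
So c(n) = 3 \cdot 3^{n} - 5^{n}.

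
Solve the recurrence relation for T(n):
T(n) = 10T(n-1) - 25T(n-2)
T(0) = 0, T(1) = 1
Characteristic equation: x² - 10x + 25 = 0, which is (x - (5))².
Repeated root r = 5.
General solution: T(n) = (A + Bn)·(5)^n.
From T(0) = 0: A = 0.
From T(1) = 1: (A + B)·(5) = 1 ⇒ B = \frac{1}{5}.
So T(n) = \left(\frac{n}{5}\right) \cdot (5)^n.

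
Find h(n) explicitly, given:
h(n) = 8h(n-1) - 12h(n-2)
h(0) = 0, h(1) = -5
Characteristic equation: x² - 8x + 12 = 0, which factors as (x - (6))(x - (2)) = 0.
Roots r₁ = 6, r₂ = 2 (distinct).
General solution: h(n) = A·(6)^n + B·(2)^n.
From h(0) = 0: A + B = 0.
From h(1) = -5: 6A + 2B = -5.
Solving: A = - \frac{5}{4}, B = \frac{5}{4}.
So h(n) = \frac{5 \cdot 2^{n}}{4} - \frac{5 \cdot 6^{n}}{4}.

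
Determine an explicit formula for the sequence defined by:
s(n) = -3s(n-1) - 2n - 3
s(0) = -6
First-order linear with linear forcing.
Homogeneous solution: s_h(n) = A·(-3)^n.
Try particular s_p(n) = pn + q. Substituting:
  pn + q = -3(p(n-1) + q) - 2n - 3.
Matching the n-coefficient: p = -3p - 2 ⇒ p = - \frac{1}{2}.
Matching constants: q = 3p - 3q - 3 ⇒ q = - \frac{9}{8}.
General: s(n) = A·(-3)^n - \frac{n}{2} - \frac{9}{8}.
Apply s(0) = -6: A - \frac{9}{8} = -6 ⇒ A = - \frac{39}{8}.
So s(n) = - \frac{39 \left(-3\right)^{n}}{8} - \frac{n}{2} - \frac{9}{8}.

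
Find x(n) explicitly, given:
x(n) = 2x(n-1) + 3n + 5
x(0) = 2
First-order linear with linear forcing.
Homogeneous solution: x_h(n) = A·(2)^n.
Try particular x_p(n) = pn + q. Substituting:
  pn + q = 2(p(n-1) + q) + 3n + 5.
Matching the n-coefficient: p = 2p + 3 ⇒ p = -3.
Matching constants: q = -2p + 2q + 5 ⇒ q = -11.
General: x(n) = A·(2)^n - 3 n - 11.
Apply x(0) = 2: A - 11 = 2 ⇒ A = 13.
So x(n) = 13 \cdot 2^{n} - 3 n - 11.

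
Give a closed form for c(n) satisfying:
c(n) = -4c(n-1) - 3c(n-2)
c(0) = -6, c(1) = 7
Characteristic equation: x² + 4x + 3 = 0, which factors as (x - (-3))(x - (-1)) = 0.
Roots r₁ = -3, r₂ = -1 (distinct).
General solution: c(n) = A·(-3)^n + B·(-1)^n.
From c(0) = -6: A + B = -6.
From c(1) = 7: -3A - B = 7.
Solving: A = - \frac{1}{2}, B = - \frac{11}{2}.
So c(n) = - \frac{11 \left(-1\right)^{n}}{2} - \frac{\left(-3\right)^{n}}{2}.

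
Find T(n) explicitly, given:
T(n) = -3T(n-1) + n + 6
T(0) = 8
First-order linear with linear forcing.
Homogeneous solution: T_h(n) = A·(-3)^n.
Try particular T_p(n) = pn + q. Substituting:
  pn + q = -3(p(n-1) + q) + n + 6.
Matching the n-coefficient: p = -3p + 1 ⇒ p = \frac{1}{4}.
Matching constants: q = 3p - 3q + 6 ⇒ q = \frac{27}{16}.
General: T(n) = A·(-3)^n + \frac{n}{4} + \frac{27}{16}.
Apply T(0) = 8: A + \frac{27}{16} = 8 ⇒ A = \frac{101}{16}.
So T(n) = \frac{101 \left(-3\right)^{n}}{16} + \frac{n}{4} + \frac{27}{16}.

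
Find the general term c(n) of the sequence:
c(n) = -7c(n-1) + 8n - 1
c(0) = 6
First-order linear with linear forcing.
Homogeneous solution: c_h(n) = A·(-7)^n.
Try particular c_p(n) = pn + q. Substituting:
  pn + q = -7(p(n-1) + q) + 8n - 1.
Matching the n-coefficient: p = -7p + 8 ⇒ p = 1.
Matching constants: q = 7p - 7q - 1 ⇒ q = \frac{3}{4}.
General: c(n) = A·(-7)^n + n + \frac{3}{4}.
Apply c(0) = 6: A + \frac{3}{4} = 6 ⇒ A = \frac{21}{4}.
So c(n) = \frac{21 \left(-7\right)^{n}}{4} + n + \frac{3}{4}.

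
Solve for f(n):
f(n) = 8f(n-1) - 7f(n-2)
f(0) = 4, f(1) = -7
Characteristic equation: x² - 8x + 7 = 0, which factors as (x - (7))(x - (1)) = 0.
Roots r₁ = 7, r₂ = 1 (distinct).
General solution: f(n) = A·(7)^n + B·(1)^n.
From f(0) = 4: A + B = 4.
From f(1) = -7: 7A + B = -7.
Solving: A = - \frac{11}{6}, B = \frac{35}{6}.
So f(n) = \frac{35}{6} - \frac{11 \cdot 7^{n}}{6}.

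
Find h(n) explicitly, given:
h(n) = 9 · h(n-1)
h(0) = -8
Pure geometric recurrence with ratio 9.
By induction h(n) = h(0) · (9)^n = - 8 \cdot 9^{n}.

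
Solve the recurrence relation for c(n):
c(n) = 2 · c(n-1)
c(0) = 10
Pure geometric recurrence with ratio 2.
By induction c(n) = c(0) · (2)^n = 10 \cdot 2^{n}.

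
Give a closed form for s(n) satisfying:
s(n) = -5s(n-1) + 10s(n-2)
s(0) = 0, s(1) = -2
Characteristic equation: x² + 5x - 10 = 0.
Discriminant Δ = (-5)² + 4·(10) = 65.
Roots r₁,₂ = (-5 ± √65)/2, so r₁ = - \frac{5}{2} + \frac{\sqrt{65}}{2}, r₂ = - \frac{\sqrt{65}}{2} - \frac{5}{2}.
General solution: s(n) = A·r₁^n + B·r₂^n.
From the initial conditions, A + B = 0 and r₁A + r₂B = -2.
Since r₁ - r₂ = √65: A = (-2 - (0)r₂)/√65 = - \frac{2 \sqrt{65}}{65}, and B = 0 - A = \frac{2 \sqrt{65}}{65}.
So s(n) = \left(- \frac{2 \sqrt{65}}{65}\right)\left(- \frac{5}{2} + \frac{\sqrt{65}}{2}\right)^n + \left(\frac{2 \sqrt{65}}{65}\right)\left(- \frac{\sqrt{65}}{2} - \frac{5}{2}\right)^n.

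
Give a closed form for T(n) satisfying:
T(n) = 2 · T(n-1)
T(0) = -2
Pure geometric recurrence with ratio 2.
By induction T(n) = T(0) · (2)^n = - 2 \cdot 2^{n}.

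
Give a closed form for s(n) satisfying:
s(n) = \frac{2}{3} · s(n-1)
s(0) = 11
Pure geometric recurrence with ratio \frac{2}{3}.
By induction s(n) = s(0) · (\frac{2}{3})^n = 11 \left(\frac{2}{3}\right)^{n}.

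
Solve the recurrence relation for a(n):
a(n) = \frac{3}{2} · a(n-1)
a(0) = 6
Pure geometric recurrence with ratio \frac{3}{2}.
By induction a(n) = a(0) · (\frac{3}{2})^n = 6 \left(\frac{3}{2}\right)^{n}.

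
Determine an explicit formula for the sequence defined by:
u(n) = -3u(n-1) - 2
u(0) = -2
First-order linear non-homogeneous.
Homogeneous solution: u_h(n) = A·(-3)^n.
Try constant particular solution u_p = K: K = -3K - 2 ⇒ K = - \frac{1}{2}.
General: u(n) = A·(-3)^n - \frac{1}{2}.
Apply u(0) = -2: A - \frac{1}{2} = -2 ⇒ A = - \frac{3}{2}.
So u(n) = - \frac{3 \left(-3\right)^{n}}{2} - \frac{1}{2}.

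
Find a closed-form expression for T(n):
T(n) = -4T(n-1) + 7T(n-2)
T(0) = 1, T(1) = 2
Characteristic equation: x² + 4x - 7 = 0.
Discriminant Δ = (-4)² + 4·(7) = 44.
Roots r₁,₂ = (-4 ± √44)/2, so r₁ = -2 + \sqrt{11}, r₂ = - \sqrt{11} - 2.
General solution: T(n) = A·r₁^n + B·r₂^n.
From the initial conditions, A + B = 1 and r₁A + r₂B = 2.
Since r₁ - r₂ = √44: A = (2 - (1)r₂)/√44 = \frac{1}{2} + \frac{2 \sqrt{11}}{11}, and B = 1 - A = \frac{1}{2} - \frac{2 \sqrt{11}}{11}.
So T(n) = \left(\frac{1}{2} + \frac{2 \sqrt{11}}{11}\right)\left(-2 + \sqrt{11}\right)^n + \left(\frac{1}{2} - \frac{2 \sqrt{11}}{11}\right)\left(- \sqrt{11} - 2\right)^n.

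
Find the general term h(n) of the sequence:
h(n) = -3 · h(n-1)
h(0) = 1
Pure geometric recurrence with ratio -3.
By induction h(n) = h(0) · (-3)^n = \left(-3\right)^{n}.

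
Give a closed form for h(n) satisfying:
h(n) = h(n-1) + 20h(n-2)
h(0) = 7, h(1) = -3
Characteristic equation: x² - x - 20 = 0, which factors as (x - (-4))(x - (5)) = 0.
Roots r₁ = -4, r₂ = 5 (distinct).
General solution: h(n) = A·(-4)^n + B·(5)^n.
From h(0) = 7: A + B = 7.
From h(1) = -3: -4A + 5B = -3.
Solving: A = \frac{38}{9}, B = \frac{25}{9}.
So h(n) = \frac{38 \left(-4\right)^{n}}{9} + \frac{25 \cdot 5^{n}}{9}.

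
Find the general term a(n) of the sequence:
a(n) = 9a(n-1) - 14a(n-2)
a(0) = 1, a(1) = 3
Characteristic equation: x² - 9x + 14 = 0, which factors as (x - (7))(x - (2)) = 0.
Roots r₁ = 7, r₂ = 2 (distinct).
General solution: a(n) = A·(7)^n + B·(2)^n.
From a(0) = 1: A + B = 1.
From a(1) = 3: 7A + 2B = 3.
Solving: A = \frac{1}{5}, B = \frac{4}{5}.
So a(n) = \frac{4 \cdot 2^{n}}{5} + \frac{7^{n}}{5}.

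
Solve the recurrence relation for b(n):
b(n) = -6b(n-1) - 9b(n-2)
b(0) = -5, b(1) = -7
Characteristic equation: x² + 6x + 9 = 0, which is (x - (-3))².
Repeated root r = -3.
General solution: b(n) = (A + Bn)·(-3)^n.
From b(0) = -5: A = -5.
From b(1) = -7: (A + B)·(-3) = -7 ⇒ B = \frac{22}{3}.
So b(n) = \left(\frac{22 n}{3} - 5\right) \cdot (-3)^n.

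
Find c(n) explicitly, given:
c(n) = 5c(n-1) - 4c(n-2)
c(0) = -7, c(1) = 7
Characteristic equation: x² - 5x + 4 = 0, which factors as (x - (1))(x - (4)) = 0.
Roots r₁ = 1, r₂ = 4 (distinct).
General solution: c(n) = A·(1)^n + B·(4)^n.
From c(0) = -7: A + B = -7.
From c(1) = 7: A + 4B = 7.
Solving: A = - \frac{35}{3}, B = \frac{14}{3}.
So c(n) = \frac{14 \cdot 4^{n}}{3} - \frac{35}{3}.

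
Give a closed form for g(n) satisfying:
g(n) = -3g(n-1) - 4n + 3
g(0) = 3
First-order linear with linear forcing.
Homogeneous solution: g_h(n) = A·(-3)^n.
Try particular g_p(n) = pn + q. Substituting:
  pn + q = -3(p(n-1) + q) - 4n + 3.
Matching the n-coefficient: p = -3p - 4 ⇒ p = -1.
Matching constants: q = 3p - 3q + 3 ⇒ q = 0.
General: g(n) = A·(-3)^n - n + 0.
Apply g(0) = 3: A + 0 = 3 ⇒ A = 3.
So g(n) = 3 \left(-3\right)^{n} - n.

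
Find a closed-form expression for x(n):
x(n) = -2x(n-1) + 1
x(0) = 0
First-order linear non-homogeneous.
Homogeneous solution: x_h(n) = A·(-2)^n.
Try constant particular solution x_p = K: K = -2K + 1 ⇒ K = \frac{1}{3}.
General: x(n) = A·(-2)^n + \frac{1}{3}.
Apply x(0) = 0: A + \frac{1}{3} = 0 ⇒ A = - \frac{1}{3}.
So x(n) = \frac{1}{3} - \frac{\left(-2\right)^{n}}{3}.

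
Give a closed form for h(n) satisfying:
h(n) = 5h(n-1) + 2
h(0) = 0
First-order linear non-homogeneous.
Homogeneous solution: h_h(n) = A·(5)^n.
Try constant particular solution h_p = K: K = 5K + 2 ⇒ K = - \frac{1}{2}.
General: h(n) = A·(5)^n - \frac{1}{2}.
Apply h(0) = 0: A - \frac{1}{2} = 0 ⇒ A = \frac{1}{2}.
So h(n) = \frac{5^{n}}{2} - \frac{1}{2}.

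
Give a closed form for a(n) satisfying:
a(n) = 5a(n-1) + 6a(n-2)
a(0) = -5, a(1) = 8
Characteristic equation: x² - 5x - 6 = 0, which factors as (x - (-1))(x - (6)) = 0.
Roots r₁ = -1, r₂ = 6 (distinct).
General solution: a(n) = A·(-1)^n + B·(6)^n.
From a(0) = -5: A + B = -5.
From a(1) = 8: -A + 6B = 8.
Solving: A = - \frac{38}{7}, B = \frac{3}{7}.
So a(n) = - \frac{38 \left(-1\right)^{n}}{7} + \frac{3 \cdot 6^{n}}{7}.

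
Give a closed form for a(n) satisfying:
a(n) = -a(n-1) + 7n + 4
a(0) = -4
First-order linear with linear forcing.
Homogeneous solution: a_h(n) = A·(-1)^n.
Try particular a_p(n) = pn + q. Substituting:
  pn + q = -(p(n-1) + q) + 7n + 4.
Matching the n-coefficient: p = -p + 7 ⇒ p = \frac{7}{2}.
Matching constants: q = p - q + 4 ⇒ q = \frac{15}{4}.
General: a(n) = A·(-1)^n + \frac{7 n}{2} + \frac{15}{4}.
Apply a(0) = -4: A + \frac{15}{4} = -4 ⇒ A = - \frac{31}{4}.
So a(n) = - \frac{31 \left(-1\right)^{n}}{4} + \frac{7 n}{2} + \frac{15}{4}.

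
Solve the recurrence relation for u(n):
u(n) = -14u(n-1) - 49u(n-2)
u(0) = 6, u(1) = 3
Characteristic equation: x² + 14x + 49 = 0, which is (x - (-7))².
Repeated root r = -7.
General solution: u(n) = (A + Bn)·(-7)^n.
From u(0) = 6: A = 6.
From u(1) = 3: (A + B)·(-7) = 3 ⇒ B = - \frac{45}{7}.
So u(n) = \left(6 - \frac{45 n}{7}\right) \cdot (-7)^n.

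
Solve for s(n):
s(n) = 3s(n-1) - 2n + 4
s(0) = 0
First-order linear with linear forcing.
Homogeneous solution: s_h(n) = A·(3)^n.
Try particular s_p(n) = pn + q. Substituting:
  pn + q = 3(p(n-1) + q) - 2n + 4.
Matching the n-coefficient: p = 3p - 2 ⇒ p = 1.
Matching constants: q = -3p + 3q + 4 ⇒ q = - \frac{1}{2}.
General: s(n) = A·(3)^n + n - \frac{1}{2}.
Apply s(0) = 0: A - \frac{1}{2} = 0 ⇒ A = \frac{1}{2}.
So s(n) = \frac{3^{n}}{2} + n - \frac{1}{2}.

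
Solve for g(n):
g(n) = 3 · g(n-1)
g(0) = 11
Pure geometric recurrence with ratio 3.
By induction g(n) = g(0) · (3)^n = 11 \cdot 3^{n}.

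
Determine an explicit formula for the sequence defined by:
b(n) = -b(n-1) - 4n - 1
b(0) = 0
First-order linear with linear forcing.
Homogeneous solution: b_h(n) = A·(-1)^n.
Try particular b_p(n) = pn + q. Substituting:
  pn + q = -(p(n-1) + q) - 4n - 1.
Matching the n-coefficient: p = -p - 4 ⇒ p = -2.
Matching constants: q = p - q - 1 ⇒ q = - \frac{3}{2}.
General: b(n) = A·(-1)^n - 2 n - \frac{3}{2}.
Apply b(0) = 0: A - \frac{3}{2} = 0 ⇒ A = \frac{3}{2}.
So b(n) = \frac{3 \left(-1\right)^{n}}{2} - 2 n - \frac{3}{2}.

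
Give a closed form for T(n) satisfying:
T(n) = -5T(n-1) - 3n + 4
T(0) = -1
First-order linear with linear forcing.
Homogeneous solution: T_h(n) = A·(-5)^n.
Try particular T_p(n) = pn + q. Substituting:
  pn + q = -5(p(n-1) + q) - 3n + 4.
Matching the n-coefficient: p = -5p - 3 ⇒ p = - \frac{1}{2}.
Matching constants: q = 5p - 5q + 4 ⇒ q = \frac{1}{4}.
General: T(n) = A·(-5)^n - \frac{n}{2} + \frac{1}{4}.
Apply T(0) = -1: A + \frac{1}{4} = -1 ⇒ A = - \frac{5}{4}.
So T(n) = - \frac{5 \left(-5\right)^{n}}{4} - \frac{n}{2} + \frac{1}{4}.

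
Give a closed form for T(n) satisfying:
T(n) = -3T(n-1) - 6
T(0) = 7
First-order linear non-homogeneous.
Homogeneous solution: T_h(n) = A·(-3)^n.
Try constant particular solution T_p = K: K = -3K - 6 ⇒ K = - \frac{3}{2}.
General: T(n) = A·(-3)^n - \frac{3}{2}.
Apply T(0) = 7: A - \frac{3}{2} = 7 ⇒ A = \frac{17}{2}.
So T(n) = \frac{17 \left(-3\right)^{n}}{2} - \frac{3}{2}.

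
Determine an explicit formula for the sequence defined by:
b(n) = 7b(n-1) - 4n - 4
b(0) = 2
First-order linear with linear forcing.
Homogeneous solution: b_h(n) = A·(7)^n.
Try particular b_p(n) = pn + q. Substituting:
  pn + q = 7(p(n-1) + q) - 4n - 4.
Matching the n-coefficient: p = 7p - 4 ⇒ p = \frac{2}{3}.
Matching constants: q = -7p + 7q - 4 ⇒ q = \frac{13}{9}.
General: b(n) = A·(7)^n + \frac{2 n}{3} + \frac{13}{9}.
Apply b(0) = 2: A + \frac{13}{9} = 2 ⇒ A = \frac{5}{9}.
So b(n) = \frac{5 \cdot 7^{n}}{9} + \frac{2 n}{3} + \frac{13}{9}.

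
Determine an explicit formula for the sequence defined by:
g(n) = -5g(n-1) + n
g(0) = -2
First-order linear with linear forcing.
Homogeneous solution: g_h(n) = A·(-5)^n.
Try particular g_p(n) = pn + q. Substituting:
  pn + q = -5(p(n-1) + q) + n.
Matching the n-coefficient: p = -5p + 1 ⇒ p = \frac{1}{6}.
Matching constants: q = 5p - 5q ⇒ q = \frac{5}{36}.
General: g(n) = A·(-5)^n + \frac{n}{6} + \frac{5}{36}.
Apply g(0) = -2: A + \frac{5}{36} = -2 ⇒ A = - \frac{77}{36}.
So g(n) = - \frac{77 \left(-5\right)^{n}}{36} + \frac{n}{6} + \frac{5}{36}.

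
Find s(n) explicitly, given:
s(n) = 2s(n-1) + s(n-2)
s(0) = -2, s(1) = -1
Characteristic equation: x² - 2x - 1 = 0.
Discriminant Δ = (2)² + 4·(1) = 8.
Roots r₁,₂ = (2 ± √8)/2, so r₁ = 1 + \sqrt{2}, r₂ = 1 - \sqrt{2}.
General solution: s(n) = A·r₁^n + B·r₂^n.
From the initial conditions, A + B = -2 and r₁A + r₂B = -1.
Since r₁ - r₂ = √8: A = (-1 - (-2)r₂)/√8 = -1 + \frac{\sqrt{2}}{4}, and B = -2 - A = -1 - \frac{\sqrt{2}}{4}.
So s(n) = \left(-1 + \frac{\sqrt{2}}{4}\right)\left(1 + \sqrt{2}\right)^n + \left(-1 - \frac{\sqrt{2}}{4}\right)\left(1 - \sqrt{2}\right)^n.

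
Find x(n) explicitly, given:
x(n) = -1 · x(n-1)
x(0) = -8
Pure geometric recurrence with ratio -1.
By induction x(n) = x(0) · (-1)^n = - 8 \left(-1\right)^{n}.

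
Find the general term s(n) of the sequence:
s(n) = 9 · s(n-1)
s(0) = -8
Pure geometric recurrence with ratio 9.
By induction s(n) = s(0) · (9)^n = - 8 \cdot 9^{n}.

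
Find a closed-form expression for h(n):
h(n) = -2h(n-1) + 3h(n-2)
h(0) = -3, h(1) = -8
Characteristic equation: x² + 2x - 3 = 0, which factors as (x - (-3))(x - (1)) = 0.
Roots r₁ = -3, r₂ = 1 (distinct).
General solution: h(n) = A·(-3)^n + B·(1)^n.
From h(0) = -3: A + B = -3.
From h(1) = -8: -3A + B = -8.
Solving: A = \frac{5}{4}, B = - \frac{17}{4}.
So h(n) = \frac{5 \left(-3\right)^{n}}{4} - \frac{17}{4}.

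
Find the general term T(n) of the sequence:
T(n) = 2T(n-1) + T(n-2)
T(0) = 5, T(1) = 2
Characteristic equation: x² - 2x - 1 = 0.
Discriminant Δ = (2)² + 4·(1) = 8.
Roots r₁,₂ = (2 ± √8)/2, so r₁ = 1 + \sqrt{2}, r₂ = 1 - \sqrt{2}.
General solution: T(n) = A·r₁^n + B·r₂^n.
From the initial conditions, A + B = 5 and r₁A + r₂B = 2.
Since r₁ - r₂ = √8: A = (2 - (5)r₂)/√8 = \frac{5}{2} - \frac{3 \sqrt{2}}{4}, and B = 5 - A = \frac{3 \sqrt{2}}{4} + \frac{5}{2}.
So T(n) = \left(\frac{5}{2} - \frac{3 \sqrt{2}}{4}\right)\left(1 + \sqrt{2}\right)^n + \left(\frac{3 \sqrt{2}}{4} + \frac{5}{2}\right)\left(1 - \sqrt{2}\right)^n.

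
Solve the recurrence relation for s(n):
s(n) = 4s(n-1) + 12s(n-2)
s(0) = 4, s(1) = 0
Characteristic equation: x² - 4x - 12 = 0, which factors as (x - (-2))(x - (6)) = 0.
Roots r₁ = -2, r₂ = 6 (distinct).
General solution: s(n) = A·(-2)^n + B·(6)^n.
From s(0) = 4: A + B = 4.
From s(1) = 0: -2A + 6B = 0.
Solving: A = 3, B = 1.
So s(n) = 3 \left(-2\right)^{n} + 6^{n}.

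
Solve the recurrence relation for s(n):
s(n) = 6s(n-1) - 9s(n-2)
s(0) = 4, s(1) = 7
Characteristic equation: x² - 6x + 9 = 0, which is (x - (3))².
Repeated root r = 3.
General solution: s(n) = (A + Bn)·(3)^n.
From s(0) = 4: A = 4.
From s(1) = 7: (A + B)·(3) = 7 ⇒ B = - \frac{5}{3}.
So s(n) = \left(4 - \frac{5 n}{3}\right) \cdot (3)^n.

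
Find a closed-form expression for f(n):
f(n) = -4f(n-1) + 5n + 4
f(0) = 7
First-order linear with linear forcing.
Homogeneous solution: f_h(n) = A·(-4)^n.
Try particular f_p(n) = pn + q. Substituting:
  pn + q = -4(p(n-1) + q) + 5n + 4.
Matching the n-coefficient: p = -4p + 5 ⇒ p = 1.
Matching constants: q = 4p - 4q + 4 ⇒ q = \frac{8}{5}.
General: f(n) = A·(-4)^n + n + \frac{8}{5}.
Apply f(0) = 7: A + \frac{8}{5} = 7 ⇒ A = \frac{27}{5}.
So f(n) = \frac{27 \left(-4\right)^{n}}{5} + n + \frac{8}{5}.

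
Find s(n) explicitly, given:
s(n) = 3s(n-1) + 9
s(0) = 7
First-order linear non-homogeneous.
Homogeneous solution: s_h(n) = A·(3)^n.
Try constant particular solution s_p = K: K = 3K + 9 ⇒ K = - \frac{9}{2}.
General: s(n) = A·(3)^n - \frac{9}{2}.
Apply s(0) = 7: A - \frac{9}{2} = 7 ⇒ A = \frac{23}{2}.
So s(n) = \frac{23 \cdot 3^{n}}{2} - \frac{9}{2}.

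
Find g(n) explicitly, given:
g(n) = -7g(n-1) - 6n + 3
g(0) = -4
First-order linear with linear forcing.
Homogeneous solution: g_h(n) = A·(-7)^n.
Try particular g_p(n) = pn + q. Substituting:
  pn + q = -7(p(n-1) + q) - 6n + 3.
Matching the n-coefficient: p = -7p - 6 ⇒ p = - \frac{3}{4}.
Matching constants: q = 7p - 7q + 3 ⇒ q = - \frac{9}{32}.
General: g(n) = A·(-7)^n - \frac{3 n}{4} - \frac{9}{32}.
Apply g(0) = -4: A - \frac{9}{32} = -4 ⇒ A = - \frac{119}{32}.
So g(n) = - \frac{119 \left(-7\right)^{n}}{32} - \frac{3 n}{4} - \frac{9}{32}.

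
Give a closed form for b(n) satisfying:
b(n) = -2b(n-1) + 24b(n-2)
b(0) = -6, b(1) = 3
Characteristic equation: x² + 2x - 24 = 0, which factors as (x - (4))(x - (-6)) = 0.
Roots r₁ = 4, r₂ = -6 (distinct).
General solution: b(n) = A·(4)^n + B·(-6)^n.
From b(0) = -6: A + B = -6.
From b(1) = 3: 4A - 6B = 3.
Solving: A = - \frac{33}{10}, B = - \frac{27}{10}.
So b(n) = - \frac{27 \left(-6\right)^{n}}{10} - \frac{33 \cdot 4^{n}}{10}.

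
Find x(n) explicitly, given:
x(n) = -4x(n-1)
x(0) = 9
This is a homogeneous first-order recurrence with ratio -4.
By induction x(n) = x(0) · (-4)^n = 9 \left(-4\right)^{n}.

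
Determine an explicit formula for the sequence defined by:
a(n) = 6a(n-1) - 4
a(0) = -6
First-order linear non-homogeneous.
Homogeneous solution: a_h(n) = A·(6)^n.
Try constant particular solution a_p = K: K = 6K - 4 ⇒ K = \frac{4}{5}.
General: a(n) = A·(6)^n + \frac{4}{5}.
Apply a(0) = -6: A + \frac{4}{5} = -6 ⇒ A = - \frac{34}{5}.
So a(n) = \frac{4}{5} - \frac{34 \cdot 6^{n}}{5}.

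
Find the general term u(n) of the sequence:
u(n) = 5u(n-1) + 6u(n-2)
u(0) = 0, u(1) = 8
Characteristic equation: x² - 5x - 6 = 0, which factors as (x - (-1))(x - (6)) = 0.
Roots r₁ = -1, r₂ = 6 (distinct).
General solution: u(n) = A·(-1)^n + B·(6)^n.
From u(0) = 0: A + B = 0.
From u(1) = 8: -A + 6B = 8.
Solving: A = - \frac{8}{7}, B = \frac{8}{7}.
So u(n) = - \frac{8 \left(-1\right)^{n}}{7} + \frac{8 \cdot 6^{n}}{7}.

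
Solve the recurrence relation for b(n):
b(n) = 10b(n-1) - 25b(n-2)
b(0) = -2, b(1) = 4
Characteristic equation: x² - 10x + 25 = 0, which is (x - (5))².
Repeated root r = 5.
General solution: b(n) = (A + Bn)·(5)^n.
From b(0) = -2: A = -2.
From b(1) = 4: (A + B)·(5) = 4 ⇒ B = \frac{14}{5}.
So b(n) = \left(\frac{14 n}{5} - 2\right) \cdot (5)^n.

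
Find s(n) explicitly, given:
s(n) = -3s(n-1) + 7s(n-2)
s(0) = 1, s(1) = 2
Characteristic equation: x² + 3x - 7 = 0.
Discriminant Δ = (-3)² + 4·(7) = 37.
Roots r₁,₂ = (-3 ± √37)/2, so r₁ = - \frac{3}{2} + \frac{\sqrt{37}}{2}, r₂ = - \frac{\sqrt{37}}{2} - \frac{3}{2}.
General solution: s(n) = A·r₁^n + B·r₂^n.
From the initial conditions, A + B = 1 and r₁A + r₂B = 2.
Since r₁ - r₂ = √37: A = (2 - (1)r₂)/√37 = \frac{1}{2} + \frac{7 \sqrt{37}}{74}, and B = 1 - A = \frac{1}{2} - \frac{7 \sqrt{37}}{74}.
So s(n) = \left(\frac{1}{2} + \frac{7 \sqrt{37}}{74}\right)\left(- \frac{3}{2} + \frac{\sqrt{37}}{2}\right)^n + \left(\frac{1}{2} - \frac{7 \sqrt{37}}{74}\right)\left(- \frac{\sqrt{37}}{2} - \frac{3}{2}\right)^n.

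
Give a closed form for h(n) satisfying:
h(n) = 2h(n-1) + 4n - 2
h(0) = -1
First-order linear with linear forcing.
Homogeneous solution: h_h(n) = A·(2)^n.
Try particular h_p(n) = pn + q. Substituting:
  pn + q = 2(p(n-1) + q) + 4n - 2.
Matching the n-coefficient: p = 2p + 4 ⇒ p = -4.
Matching constants: q = -2p + 2q - 2 ⇒ q = -6.
General: h(n) = A·(2)^n - 4 n - 6.
Apply h(0) = -1: A - 6 = -1 ⇒ A = 5.
So h(n) = 5 \cdot 2^{n} - 4 n - 6.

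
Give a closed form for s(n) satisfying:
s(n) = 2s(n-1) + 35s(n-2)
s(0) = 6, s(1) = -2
Characteristic equation: x² - 2x - 35 = 0, which factors as (x - (-5))(x - (7)) = 0.
Roots r₁ = -5, r₂ = 7 (distinct).
General solution: s(n) = A·(-5)^n + B·(7)^n.
From s(0) = 6: A + B = 6.
From s(1) = -2: -5A + 7B = -2.
Solving: A = \frac{11}{3}, B = \frac{7}{3}.
So s(n) = \frac{11 \left(-5\right)^{n}}{3} + \frac{7 \cdot 7^{n}}{3}.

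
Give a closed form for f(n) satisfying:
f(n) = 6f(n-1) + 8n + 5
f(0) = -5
First-order linear with linear forcing.
Homogeneous solution: f_h(n) = A·(6)^n.
Try particular f_p(n) = pn + q. Substituting:
  pn + q = 6(p(n-1) + q) + 8n + 5.
Matching the n-coefficient: p = 6p + 8 ⇒ p = - \frac{8}{5}.
Matching constants: q = -6p + 6q + 5 ⇒ q = - \frac{73}{25}.
General: f(n) = A·(6)^n - \frac{8 n}{5} - \frac{73}{25}.
Apply f(0) = -5: A - \frac{73}{25} = -5 ⇒ A = - \frac{52}{25}.
So f(n) = - \frac{52 \cdot 6^{n}}{25} - \frac{8 n}{5} - \frac{73}{25}.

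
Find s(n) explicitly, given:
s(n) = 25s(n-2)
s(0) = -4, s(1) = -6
Characteristic equation: x² - 25 = 0, which factors as (x - (5))(x - (-5)) = 0.
Roots r₁ = 5, r₂ = -5 (distinct).
General solution: s(n) = A·(5)^n + B·(-5)^n.
From s(0) = -4: A + B = -4.
From s(1) = -6: 5A - 5B = -6.
Solving: A = - \frac{13}{5}, B = - \frac{7}{5}.
So s(n) = - \frac{7 \left(-5\right)^{n}}{5} - \frac{13 \cdot 5^{n}}{5}.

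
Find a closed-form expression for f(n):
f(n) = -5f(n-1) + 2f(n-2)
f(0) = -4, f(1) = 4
Characteristic equation: x² + 5x - 2 = 0.
Discriminant Δ = (-5)² + 4·(2) = 33.
Roots r₁,₂ = (-5 ± √33)/2, so r₁ = - \frac{5}{2} + \frac{\sqrt{33}}{2}, r₂ = - \frac{\sqrt{33}}{2} - \frac{5}{2}.
General solution: f(n) = A·r₁^n + B·r₂^n.
From the initial conditions, A + B = -4 and r₁A + r₂B = 4.
Since r₁ - r₂ = √33: A = (4 - (-4)r₂)/√33 = -2 - \frac{2 \sqrt{33}}{11}, and B = -4 - A = -2 + \frac{2 \sqrt{33}}{11}.
So f(n) = \left(-2 - \frac{2 \sqrt{33}}{11}\right)\left(- \frac{5}{2} + \frac{\sqrt{33}}{2}\right)^n + \left(-2 + \frac{2 \sqrt{33}}{11}\right)\left(- \frac{\sqrt{33}}{2} - \frac{5}{2}\right)^n.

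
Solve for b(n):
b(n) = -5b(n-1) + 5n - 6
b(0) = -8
First-order linear with linear forcing.
Homogeneous solution: b_h(n) = A·(-5)^n.
Try particular b_p(n) = pn + q. Substituting:
  pn + q = -5(p(n-1) + q) + 5n - 6.
Matching the n-coefficient: p = -5p + 5 ⇒ p = \frac{5}{6}.
Matching constants: q = 5p - 5q - 6 ⇒ q = - \frac{11}{36}.
General: b(n) = A·(-5)^n + \frac{5 n}{6} - \frac{11}{36}.
Apply b(0) = -8: A - \frac{11}{36} = -8 ⇒ A = - \frac{277}{36}.
So b(n) = - \frac{277 \left(-5\right)^{n}}{36} + \frac{5 n}{6} - \frac{11}{36}.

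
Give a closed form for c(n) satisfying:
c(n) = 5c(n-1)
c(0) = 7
This is a homogeneous first-order recurrence with ratio 5.
By induction c(n) = c(0) · (5)^n = 7 \cdot 5^{n}.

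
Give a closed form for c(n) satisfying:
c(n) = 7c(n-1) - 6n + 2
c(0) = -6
First-order linear with linear forcing.
Homogeneous solution: c_h(n) = A·(7)^n.
Try particular c_p(n) = pn + q. Substituting:
  pn + q = 7(p(n-1) + q) - 6n + 2.
Matching the n-coefficient: p = 7p - 6 ⇒ p = 1.
Matching constants: q = -7p + 7q + 2 ⇒ q = \frac{5}{6}.
General: c(n) = A·(7)^n + n + \frac{5}{6}.
Apply c(0) = -6: A + \frac{5}{6} = -6 ⇒ A = - \frac{41}{6}.
So c(n) = - \frac{41 \cdot 7^{n}}{6} + n + \frac{5}{6}.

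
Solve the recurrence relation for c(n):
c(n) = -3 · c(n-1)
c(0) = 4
Pure geometric recurrence with ratio -3.
By induction c(n) = c(0) · (-3)^n = 4 \left(-3\right)^{n}.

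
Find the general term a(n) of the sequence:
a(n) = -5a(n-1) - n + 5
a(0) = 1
First-order linear with linear forcing.
Homogeneous solution: a_h(n) = A·(-5)^n.
Try particular a_p(n) = pn + q. Substituting:
  pn + q = -5(p(n-1) + q) - n + 5.
Matching the n-coefficient: p = -5p - 1 ⇒ p = - \frac{1}{6}.
Matching constants: q = 5p - 5q + 5 ⇒ q = \frac{25}{36}.
General: a(n) = A·(-5)^n - \frac{n}{6} + \frac{25}{36}.
Apply a(0) = 1: A + \frac{25}{36} = 1 ⇒ A = \frac{11}{36}.
So a(n) = \frac{11 \left(-5\right)^{n}}{36} - \frac{n}{6} + \frac{25}{36}.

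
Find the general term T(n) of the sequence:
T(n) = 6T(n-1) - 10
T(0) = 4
First-order linear non-homogeneous.
Homogeneous solution: T_h(n) = A·(6)^n.
Try constant particular solution T_p = K: K = 6K - 10 ⇒ K = 2.
General: T(n) = A·(6)^n + 2.
Apply T(0) = 4: A + 2 = 4 ⇒ A = 2.
So T(n) = 2 \cdot 6^{n} + 2.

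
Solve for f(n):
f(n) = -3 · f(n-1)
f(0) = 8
Pure geometric recurrence with ratio -3.
By induction f(n) = f(0) · (-3)^n = 8 \left(-3\right)^{n}.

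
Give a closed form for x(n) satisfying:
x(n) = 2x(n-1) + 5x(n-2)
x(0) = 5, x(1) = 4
Characteristic equation: x² - 2x - 5 = 0.
Discriminant Δ = (2)² + 4·(5) = 24.
Roots r₁,₂ = (2 ± √24)/2, so r₁ = 1 + \sqrt{6}, r₂ = 1 - \sqrt{6}.
General solution: x(n) = A·r₁^n + B·r₂^n.
From the initial conditions, A + B = 5 and r₁A + r₂B = 4.
Since r₁ - r₂ = √24: A = (4 - (5)r₂)/√24 = \frac{5}{2} - \frac{\sqrt{6}}{12}, and B = 5 - A = \frac{\sqrt{6}}{12} + \frac{5}{2}.
So x(n) = \left(\frac{5}{2} - \frac{\sqrt{6}}{12}\right)\left(1 + \sqrt{6}\right)^n + \left(\frac{\sqrt{6}}{12} + \frac{5}{2}\right)\left(1 - \sqrt{6}\right)^n.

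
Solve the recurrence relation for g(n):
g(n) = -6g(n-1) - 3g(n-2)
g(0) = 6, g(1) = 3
Characteristic equation: x² + 6x + 3 = 0.
Discriminant Δ = (-6)² + 4·(-3) = 24.
Roots r₁,₂ = (-6 ± √24)/2, so r₁ = -3 + \sqrt{6}, r₂ = -3 - \sqrt{6}.
General solution: g(n) = A·r₁^n + B·r₂^n.
From the initial conditions, A + B = 6 and r₁A + r₂B = 3.
Since r₁ - r₂ = √24: A = (3 - (6)r₂)/√24 = 3 + \frac{7 \sqrt{6}}{4}, and B = 6 - A = 3 - \frac{7 \sqrt{6}}{4}.
So g(n) = \left(3 + \frac{7 \sqrt{6}}{4}\right)\left(-3 + \sqrt{6}\right)^n + \left(3 - \frac{7 \sqrt{6}}{4}\right)\left(-3 - \sqrt{6}\right)^n.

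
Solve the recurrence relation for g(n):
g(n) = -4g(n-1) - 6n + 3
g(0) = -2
First-order linear with linear forcing.
Homogeneous solution: g_h(n) = A·(-4)^n.
Try particular g_p(n) = pn + q. Substituting:
  pn + q = -4(p(n-1) + q) - 6n + 3.
Matching the n-coefficient: p = -4p - 6 ⇒ p = - \frac{6}{5}.
Matching constants: q = 4p - 4q + 3 ⇒ q = - \frac{9}{25}.
General: g(n) = A·(-4)^n - \frac{6 n}{5} - \frac{9}{25}.
Apply g(0) = -2: A - \frac{9}{25} = -2 ⇒ A = - \frac{41}{25}.
So g(n) = - \frac{41 \left(-4\right)^{n}}{25} - \frac{6 n}{5} - \frac{9}{25}.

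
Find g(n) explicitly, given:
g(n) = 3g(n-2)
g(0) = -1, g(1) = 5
Characteristic equation: x² - 3 = 0.
Discriminant Δ = (0)² + 4·(3) = 12.
Roots r₁,₂ = (0 ± √12)/2, so r₁ = \sqrt{3}, r₂ = - \sqrt{3}.
General solution: g(n) = A·r₁^n + B·r₂^n.
From the initial conditions, A + B = -1 and r₁A + r₂B = 5.
Since r₁ - r₂ = √12: A = (5 - (-1)r₂)/√12 = - \frac{1}{2} + \frac{5 \sqrt{3}}{6}, and B = -1 - A = - \frac{5 \sqrt{3}}{6} - \frac{1}{2}.
So g(n) = \left(- \frac{1}{2} + \frac{5 \sqrt{3}}{6}\right)\left(\sqrt{3}\right)^n + \left(- \frac{5 \sqrt{3}}{6} - \frac{1}{2}\right)\left(- \sqrt{3}\right)^n.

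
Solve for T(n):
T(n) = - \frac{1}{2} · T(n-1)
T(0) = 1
Pure geometric recurrence with ratio - \frac{1}{2}.
By induction T(n) = T(0) · (- \frac{1}{2})^n = \left(- \frac{1}{2}\right)^{n}.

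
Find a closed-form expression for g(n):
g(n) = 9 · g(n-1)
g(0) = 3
Pure geometric recurrence with ratio 9.
By induction g(n) = g(0) · (9)^n = 3 \cdot 9^{n}.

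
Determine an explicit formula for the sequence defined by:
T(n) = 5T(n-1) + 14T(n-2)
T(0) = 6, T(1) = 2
Characteristic equation: x² - 5x - 14 = 0, which factors as (x - (-2))(x - (7)) = 0.
Roots r₁ = -2, r₂ = 7 (distinct).
General solution: T(n) = A·(-2)^n + B·(7)^n.
From T(0) = 6: A + B = 6.
From T(1) = 2: -2A + 7B = 2.
Solving: A = \frac{40}{9}, B = \frac{14}{9}.
So T(n) = \frac{40 \left(-2\right)^{n}}{9} + \frac{14 \cdot 7^{n}}{9}.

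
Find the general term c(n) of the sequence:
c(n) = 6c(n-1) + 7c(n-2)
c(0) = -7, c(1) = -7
Characteristic equation: x² - 6x - 7 = 0, which factors as (x - (7))(x - (-1)) = 0.
Roots r₁ = 7, r₂ = -1 (distinct).
General solution: c(n) = A·(7)^n + B·(-1)^n.
From c(0) = -7: A + B = -7.
From c(1) = -7: 7A - B = -7.
Solving: A = - \frac{7}{4}, B = - \frac{21}{4}.
So c(n) = - \frac{21 \left(-1\right)^{n}}{4} - \frac{7 \cdot 7^{n}}{4}.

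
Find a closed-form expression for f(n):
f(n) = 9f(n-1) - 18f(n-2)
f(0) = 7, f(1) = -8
Characteristic equation: x² - 9x + 18 = 0, which factors as (x - (6))(x - (3)) = 0.
Roots r₁ = 6, r₂ = 3 (distinct).
General solution: f(n) = A·(6)^n + B·(3)^n.
From f(0) = 7: A + B = 7.
From f(1) = -8: 6A + 3B = -8.
Solving: A = - \frac{29}{3}, B = \frac{50}{3}.
So f(n) = \frac{50 \cdot 3^{n}}{3} - \frac{29 \cdot 6^{n}}{3}.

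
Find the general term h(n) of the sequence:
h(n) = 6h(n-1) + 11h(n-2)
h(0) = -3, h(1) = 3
Characteristic equation: x² - 6x - 11 = 0.
Discriminant Δ = (6)² + 4·(11) = 80.
Roots r₁,₂ = (6 ± √80)/2, so r₁ = 3 + 2 \sqrt{5}, r₂ = 3 - 2 \sqrt{5}.
General solution: h(n) = A·r₁^n + B·r₂^n.
From the initial conditions, A + B = -3 and r₁A + r₂B = 3.
Since r₁ - r₂ = √80: A = (3 - (-3)r₂)/√80 = - \frac{3}{2} + \frac{3 \sqrt{5}}{5}, and B = -3 - A = - \frac{3}{2} - \frac{3 \sqrt{5}}{5}.
So h(n) = \left(- \frac{3}{2} + \frac{3 \sqrt{5}}{5}\right)\left(3 + 2 \sqrt{5}\right)^n + \left(- \frac{3}{2} - \frac{3 \sqrt{5}}{5}\right)\left(3 - 2 \sqrt{5}\right)^n.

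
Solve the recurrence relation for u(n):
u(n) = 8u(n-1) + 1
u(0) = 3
First-order linear non-homogeneous.
Homogeneous solution: u_h(n) = A·(8)^n.
Try constant particular solution u_p = K: K = 8K + 1 ⇒ K = - \frac{1}{7}.
General: u(n) = A·(8)^n - \frac{1}{7}.
Apply u(0) = 3: A - \frac{1}{7} = 3 ⇒ A = \frac{22}{7}.
So u(n) = \frac{22 \cdot 8^{n}}{7} - \frac{1}{7}.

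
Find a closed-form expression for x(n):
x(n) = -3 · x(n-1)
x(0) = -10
Pure geometric recurrence with ratio -3.
By induction x(n) = x(0) · (-3)^n = - 10 \left(-3\right)^{n}.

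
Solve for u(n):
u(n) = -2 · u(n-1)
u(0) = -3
Pure geometric recurrence with ratio -2.
By induction u(n) = u(0) · (-2)^n = - 3 \left(-2\right)^{n}.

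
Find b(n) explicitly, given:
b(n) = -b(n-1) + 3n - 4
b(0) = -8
First-order linear with linear forcing.
Homogeneous solution: b_h(n) = A·(-1)^n.
Try particular b_p(n) = pn + q. Substituting:
  pn + q = -(p(n-1) + q) + 3n - 4.
Matching the n-coefficient: p = -p + 3 ⇒ p = \frac{3}{2}.
Matching constants: q = p - q - 4 ⇒ q = - \frac{5}{4}.
General: b(n) = A·(-1)^n + \frac{3 n}{2} - \frac{5}{4}.
Apply b(0) = -8: A - \frac{5}{4} = -8 ⇒ A = - \frac{27}{4}.
So b(n) = - \frac{27 \left(-1\right)^{n}}{4} + \frac{3 n}{2} - \frac{5}{4}.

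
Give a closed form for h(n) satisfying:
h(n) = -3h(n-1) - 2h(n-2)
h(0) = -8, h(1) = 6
Characteristic equation: x² + 3x + 2 = 0, which factors as (x - (-2))(x - (-1)) = 0.
Roots r₁ = -2, r₂ = -1 (distinct).
General solution: h(n) = A·(-2)^n + B·(-1)^n.
From h(0) = -8: A + B = -8.
From h(1) = 6: -2A - B = 6.
Solving: A = 2, B = -10.
So h(n) = - 10 \left(-1\right)^{n} + 2 \left(-2\right)^{n}.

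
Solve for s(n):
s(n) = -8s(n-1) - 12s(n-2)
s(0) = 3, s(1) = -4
Characteristic equation: x² + 8x + 12 = 0, which factors as (x - (-2))(x - (-6)) = 0.
Roots r₁ = -2, r₂ = -6 (distinct).
General solution: s(n) = A·(-2)^n + B·(-6)^n.
From s(0) = 3: A + B = 3.
From s(1) = -4: -2A - 6B = -4.
Solving: A = \frac{7}{2}, B = - \frac{1}{2}.
So s(n) = \frac{7 \left(-2\right)^{n}}{2} - \frac{\left(-6\right)^{n}}{2}.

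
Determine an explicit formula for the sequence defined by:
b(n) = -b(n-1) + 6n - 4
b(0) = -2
First-order linear with linear forcing.
Homogeneous solution: b_h(n) = A·(-1)^n.
Try particular b_p(n) = pn + q. Substituting:
  pn + q = -(p(n-1) + q) + 6n - 4.
Matching the n-coefficient: p = -p + 6 ⇒ p = 3.
Matching constants: q = p - q - 4 ⇒ q = - \frac{1}{2}.
General: b(n) = A·(-1)^n + 3 n - \frac{1}{2}.
Apply b(0) = -2: A - \frac{1}{2} = -2 ⇒ A = - \frac{3}{2}.
So b(n) = - \frac{3 \left(-1\right)^{n}}{2} + 3 n - \frac{1}{2}.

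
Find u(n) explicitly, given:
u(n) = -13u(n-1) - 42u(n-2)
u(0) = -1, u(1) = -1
Characteristic equation: x² + 13x + 42 = 0, which factors as (x - (-6))(x - (-7)) = 0.
Roots r₁ = -6, r₂ = -7 (distinct).
General solution: u(n) = A·(-6)^n + B·(-7)^n.
From u(0) = -1: A + B = -1.
From u(1) = -1: -6A - 7B = -1.
Solving: A = -8, B = 7.
So u(n) = - 8 \left(-6\right)^{n} + 7 \left(-7\right)^{n}.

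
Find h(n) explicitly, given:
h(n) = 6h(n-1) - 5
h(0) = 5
First-order linear non-homogeneous.
Homogeneous solution: h_h(n) = A·(6)^n.
Try constant particular solution h_p = K: K = 6K - 5 ⇒ K = 1.
General: h(n) = A·(6)^n + 1.
Apply h(0) = 5: A + 1 = 5 ⇒ A = 4.
So h(n) = 4 \cdot 6^{n} + 1.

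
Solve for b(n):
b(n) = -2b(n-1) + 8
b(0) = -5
First-order linear non-homogeneous.
Homogeneous solution: b_h(n) = A·(-2)^n.
Try constant particular solution b_p = K: K = -2K + 8 ⇒ K = \frac{8}{3}.
General: b(n) = A·(-2)^n + \frac{8}{3}.
Apply b(0) = -5: A + \frac{8}{3} = -5 ⇒ A = - \frac{23}{3}.
So b(n) = \frac{8}{3} - \frac{23 \left(-2\right)^{n}}{3}.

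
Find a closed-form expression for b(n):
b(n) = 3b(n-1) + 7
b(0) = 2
First-order linear non-homogeneous.
Homogeneous solution: b_h(n) = A·(3)^n.
Try constant particular solution b_p = K: K = 3K + 7 ⇒ K = - \frac{7}{2}.
General: b(n) = A·(3)^n - \frac{7}{2}.
Apply b(0) = 2: A - \frac{7}{2} = 2 ⇒ A = \frac{11}{2}.
So b(n) = \frac{11 \cdot 3^{n}}{2} - \frac{7}{2}.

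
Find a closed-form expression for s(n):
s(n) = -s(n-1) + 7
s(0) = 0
First-order linear non-homogeneous.
Homogeneous solution: s_h(n) = A·(-1)^n.
Try constant particular solution s_p = K: K = -K + 7 ⇒ K = \frac{7}{2}.
General: s(n) = A·(-1)^n + \frac{7}{2}.
Apply s(0) = 0: A + \frac{7}{2} = 0 ⇒ A = - \frac{7}{2}.
So s(n) = \frac{7}{2} - \frac{7 \left(-1\right)^{n}}{2}.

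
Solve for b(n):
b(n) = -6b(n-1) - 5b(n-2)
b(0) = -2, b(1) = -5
Characteristic equation: x² + 6x + 5 = 0, which factors as (x - (-5))(x - (-1)) = 0.
Roots r₁ = -5, r₂ = -1 (distinct).
General solution: b(n) = A·(-5)^n + B·(-1)^n.
From b(0) = -2: A + B = -2.
From b(1) = -5: -5A - B = -5.
Solving: A = \frac{7}{4}, B = - \frac{15}{4}.
So b(n) = - \frac{15 \left(-1\right)^{n}}{4} + \frac{7 \left(-5\right)^{n}}{4}.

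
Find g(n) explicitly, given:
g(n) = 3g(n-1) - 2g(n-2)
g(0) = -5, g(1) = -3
Characteristic equation: x² - 3x + 2 = 0, which factors as (x - (1))(x - (2)) = 0.
Roots r₁ = 1, r₂ = 2 (distinct).
General solution: g(n) = A·(1)^n + B·(2)^n.
From g(0) = -5: A + B = -5.
From g(1) = -3: A + 2B = -3.
Solving: A = -7, B = 2.
So g(n) = 2 \cdot 2^{n} - 7.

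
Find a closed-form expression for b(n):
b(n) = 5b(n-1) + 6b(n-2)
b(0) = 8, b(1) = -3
Characteristic equation: x² - 5x - 6 = 0, which factors as (x - (-1))(x - (6)) = 0.
Roots r₁ = -1, r₂ = 6 (distinct).
General solution: b(n) = A·(-1)^n + B·(6)^n.
From b(0) = 8: A + B = 8.
From b(1) = -3: -A + 6B = -3.
Solving: A = \frac{51}{7}, B = \frac{5}{7}.
So b(n) = \frac{51 \left(-1\right)^{n}}{7} + \frac{5 \cdot 6^{n}}{7}.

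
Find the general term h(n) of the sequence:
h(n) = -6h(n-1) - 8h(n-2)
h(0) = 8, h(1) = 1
Characteristic equation: x² + 6x + 8 = 0, which factors as (x - (-4))(x - (-2)) = 0.
Roots r₁ = -4, r₂ = -2 (distinct).
General solution: h(n) = A·(-4)^n + B·(-2)^n.
From h(0) = 8: A + B = 8.
From h(1) = 1: -4A - 2B = 1.
Solving: A = - \frac{17}{2}, B = \frac{33}{2}.
So h(n) = \frac{33 \left(-2\right)^{n}}{2} - \frac{17 \left(-4\right)^{n}}{2}.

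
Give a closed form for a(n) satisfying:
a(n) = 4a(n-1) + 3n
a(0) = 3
First-order linear with linear forcing.
Homogeneous solution: a_h(n) = A·(4)^n.
Try particular a_p(n) = pn + q. Substituting:
  pn + q = 4(p(n-1) + q) + 3n.
Matching the n-coefficient: p = 4p + 3 ⇒ p = -1.
Matching constants: q = -4p + 4q ⇒ q = - \frac{4}{3}.
General: a(n) = A·(4)^n - n - \frac{4}{3}.
Apply a(0) = 3: A - \frac{4}{3} = 3 ⇒ A = \frac{13}{3}.
So a(n) = \frac{13 \cdot 4^{n}}{3} - n - \frac{4}{3}.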